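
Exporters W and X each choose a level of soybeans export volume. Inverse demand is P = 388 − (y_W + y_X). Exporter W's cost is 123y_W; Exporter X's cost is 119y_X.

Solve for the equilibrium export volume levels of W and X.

87, 91

Exporter W's profit: π = y_W(388 − (y_W + y_X)) − 123y_W.
∂π/∂y_W = 265 − 2y_W − y_X = 0, so y_W = 132.5 − 0.5y_X.
By the same steps for X: y_X = 134.5 − 0.5y_W.
Substituting the second reaction function into the first: y_W = 132.5 − 0.5(134.5 − 0.5y_W), which gives 0.75y_W = 65.25 ⇒ y_W = 87.
Then y_X = 134.5 − 0.5·87 = 91.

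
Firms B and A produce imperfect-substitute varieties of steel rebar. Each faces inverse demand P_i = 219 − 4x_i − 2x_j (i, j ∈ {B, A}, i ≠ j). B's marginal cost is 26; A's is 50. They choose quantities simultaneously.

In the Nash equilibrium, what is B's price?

Firm B's profit: π = x_B(219 − 4x_B − 2x_A) − 26x_B.
∂π/∂x_B = 193 − 8x_B − 2x_A = 0 ⇒ x_B = 24.125 − 0.25x_A.
Similarly x_A = 21.125 − 0.25x_B.
Plugging x_A into B's best response: x_B = 24.125 − 0.25(21.125 − 0.25x_B) ⇒ 0.9375x_B = 603/32, so x_B = 20.1.
Then x_A = 21.125 − 0.25·20.1 = 16.1.
P_B = 219 − 4·20.1 − 2·16.1 = 106.4.

106.4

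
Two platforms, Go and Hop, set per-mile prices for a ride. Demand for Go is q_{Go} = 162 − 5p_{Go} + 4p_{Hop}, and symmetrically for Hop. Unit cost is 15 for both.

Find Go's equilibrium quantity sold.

Go's profit: π = (p_{Go} − 15)(162 − 5p_{Go} + 4p_{Hop}).
∂π/∂p_{Go} = 237 − 10p_{Go} + 4p_{Hop} = 0 ⇒ p_{Go} = 23.7 + 0.4p_{Hop}.
By symmetry p_{Hop} = p_{Go}; substituting into the reaction function, 0.6p_{Go} = 23.7 and p_{Go} = 39.5.
q_{Go} = 162 − 5·39.5 + 4·39.5 = 122.5.

122.5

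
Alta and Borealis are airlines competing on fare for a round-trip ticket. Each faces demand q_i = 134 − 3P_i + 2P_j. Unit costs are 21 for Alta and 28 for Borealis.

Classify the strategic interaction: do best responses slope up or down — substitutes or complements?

Alta's profit: π = (P_{Alta} − 21)(134 − 3P_{Alta} + 2P_{Borealis}).
∂π/∂P_{Alta} = 197 − 6P_{Alta} + 2P_{Borealis} = 0 ⇒ P_{Alta} = 197/6 + (1/3)P_{Borealis}.
The best-response slope dP_{Alta}/dP_{Borealis} = 1/3 > 0: the reaction function is upward-sloping, so the choices are strategic complements.

strategic complements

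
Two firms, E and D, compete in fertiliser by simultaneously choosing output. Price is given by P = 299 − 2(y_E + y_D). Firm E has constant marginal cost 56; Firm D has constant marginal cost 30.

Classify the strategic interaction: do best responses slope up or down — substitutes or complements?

strategic substitutes

Firm E's profit: π = y_E(299 − 2(y_E + y_D)) − 56y_E.
∂π/∂y_E = 243 − 4y_E − 2y_D = 0, so y_E = 60.75 − 0.5y_D.
The best-response slope dy_E/dy_D = −0.5 < 0: the reaction function is downward-sloping, so the choices are strategic substitutes.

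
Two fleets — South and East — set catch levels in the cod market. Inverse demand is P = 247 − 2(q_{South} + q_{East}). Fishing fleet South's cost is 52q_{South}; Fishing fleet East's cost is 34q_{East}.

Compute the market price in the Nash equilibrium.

111

Fishing fleet South's profit: π = q_{South}(247 − 2(q_{South} + q_{East})) − 52q_{South}.
∂π/∂q_{South} = 195 − 4q_{South} − 2q_{East} = 0, so q_{South} = 48.75 − 0.5q_{East}.
By the same steps for East: q_{East} = 53.25 − 0.5q_{South}.
Substituting the second reaction function into the first: q_{South} = 48.75 − 0.5(53.25 − 0.5q_{South}), which gives 0.75q_{South} = 22.125 ⇒ q_{South} = 29.5.
Then q_{East} = 53.25 − 0.5·29.5 = 38.5.
Equilibrium price: P = 247 − 2·68 = 111.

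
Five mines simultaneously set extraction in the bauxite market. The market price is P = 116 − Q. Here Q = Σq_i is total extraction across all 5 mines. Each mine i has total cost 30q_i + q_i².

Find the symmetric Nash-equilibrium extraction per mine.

A representative mine's profit is π_i = q_i(116 − Q) − 30q_i − q_i², with Q = q_i + Σ_{j≠i} q_j.
First-order condition: 86 − 4q_i − Σ_{j≠i} q_j = 0.
In a symmetric equilibrium every mine chooses the same q, so Σ_{j≠i} q_j = 4q. The condition becomes 86 − 8q = 0, giving q = 86/8 = 10.75.

10.75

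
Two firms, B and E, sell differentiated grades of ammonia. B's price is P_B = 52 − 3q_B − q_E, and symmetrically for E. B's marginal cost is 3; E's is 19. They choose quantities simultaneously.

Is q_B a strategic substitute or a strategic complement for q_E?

Firm B's profit: π = q_B(52 − 3q_B − q_E) − 3q_B.
∂π/∂q_B = 49 − 6q_B − q_E = 0 ⇒ q_B = 49/6 − (1/6)q_E.
The best-response slope dq_B/dq_E = −1/6 < 0: the reaction function is downward-sloping, so the choices are strategic substitutes.

strategic substitutes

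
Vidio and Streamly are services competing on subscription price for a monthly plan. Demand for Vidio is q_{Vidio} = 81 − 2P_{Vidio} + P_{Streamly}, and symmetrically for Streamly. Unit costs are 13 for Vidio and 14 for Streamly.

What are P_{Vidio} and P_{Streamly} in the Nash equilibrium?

Vidio's profit: π = (P_{Vidio} − 13)(81 − 2P_{Vidio} + P_{Streamly}).
∂π/∂P_{Vidio} = 107 − 4P_{Vidio} + P_{Streamly} = 0 ⇒ P_{Vidio} = 26.75 + 0.25P_{Streamly}.
Similarly P_{Streamly} = 27.25 + 0.25P_{Vidio}.
Substituting the second reaction function into the first: P_{Vidio} = 26.75 + 0.25(27.25 + 0.25P_{Vidio}), which gives 0.9375P_{Vidio} = 33.5625 ⇒ P_{Vidio} = 35.8.
Then P_{Streamly} = 27.25 + 0.25·35.8 = 36.2.

35.8, 36.2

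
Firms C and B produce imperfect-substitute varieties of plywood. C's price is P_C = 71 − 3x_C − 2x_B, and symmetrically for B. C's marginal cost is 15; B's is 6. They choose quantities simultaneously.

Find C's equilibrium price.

34.3125

Firm C's profit: π = x_C(71 − 3x_C − 2x_B) − 15x_C.
∂π/∂x_C = 56 − 6x_C − 2x_B = 0 ⇒ x_C = 28/3 − (1/3)x_B.
Similarly x_B = 65/6 − (1/3)x_C.
Substituting the second reaction function into the first: x_C = 28/3 − (1/3)(65/6 − (1/3)x_C), which gives (8/9)x_C = 103/18 ⇒ x_C = 6.4375.
Then x_B = 65/6 − (1/3)·6.4375 = 8.6875.
P_C = 71 − 3·6.4375 − 2·8.6875 = 34.3125.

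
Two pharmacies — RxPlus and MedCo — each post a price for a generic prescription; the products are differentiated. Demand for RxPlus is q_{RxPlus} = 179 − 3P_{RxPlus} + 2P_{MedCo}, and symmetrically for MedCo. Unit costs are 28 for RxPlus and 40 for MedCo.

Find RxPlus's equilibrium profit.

RxPlus's profit: π = (P_{RxPlus} − 28)(179 − 3P_{RxPlus} + 2P_{MedCo}).
∂π/∂P_{RxPlus} = 263 − 6P_{RxPlus} + 2P_{MedCo} = 0 ⇒ P_{RxPlus} = 263/6 + (1/3)P_{MedCo}.
Similarly P_{MedCo} = 299/6 + (1/3)P_{RxPlus}.
Substituting the second reaction function into the first: P_{RxPlus} = 263/6 + (1/3)(299/6 + (1/3)P_{RxPlus}), which gives (8/9)P_{RxPlus} = 544/9 ⇒ P_{RxPlus} = 68.
Then P_{MedCo} = 299/6 + (1/3)·68 = 72.5.
q_{RxPlus} = 179 − 3·68 + 2·72.5 = 120.
Profit = (68 − 28)·120 = 4800.

4800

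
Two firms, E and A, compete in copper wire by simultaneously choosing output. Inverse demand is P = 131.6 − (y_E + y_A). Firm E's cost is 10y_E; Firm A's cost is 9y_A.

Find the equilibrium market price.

Firm E's profit: π = y_E(131.6 − (y_E + y_A)) − 10y_E.
∂π/∂y_E = 121.6 − 2y_E − y_A = 0, so y_E = 60.8 − 0.5y_A.
By the same steps for A: y_A = 61.3 − 0.5y_E.
Substituting the second reaction function into the first: y_E = 60.8 − 0.5(61.3 − 0.5y_E), which gives 0.75y_E = 30.15 ⇒ y_E = 40.2.
Then y_A = 61.3 − 0.5·40.2 = 41.2.
Equilibrium price: P = 131.6 − 81.4 = 50.2.

50.2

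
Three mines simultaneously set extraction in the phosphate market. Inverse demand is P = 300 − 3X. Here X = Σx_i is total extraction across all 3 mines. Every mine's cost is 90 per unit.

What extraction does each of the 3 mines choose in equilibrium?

17.5

A representative mine's profit is π_i = x_i(300 − 3X) − 90x_i, with X = x_i + Σ_{j≠i} x_j.
First-order condition: 210 − 6x_i − 3Σ_{j≠i} x_j = 0.
In a symmetric equilibrium every mine chooses the same x, so Σ_{j≠i} x_j = 2x. The condition becomes 210 − 12x = 0, giving x = 210/12 = 17.5.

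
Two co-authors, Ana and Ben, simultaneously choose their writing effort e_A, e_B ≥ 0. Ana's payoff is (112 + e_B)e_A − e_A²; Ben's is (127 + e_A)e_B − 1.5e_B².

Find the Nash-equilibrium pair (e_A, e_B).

Expanding Ana's payoff: 112e_A + e_Be_A − e_A².
∂π/∂e_A = 112 + e_B − 2e_A = 0, so e_A = 56 + 0.5e_B.
Likewise for Ben: e_B = 127/3 + (1/3)e_A.
Substituting the second reaction function into the first: e_A = 56 + 0.5(127/3 + (1/3)e_A), which gives (5/6)e_A = 463/6 ⇒ e_A = 92.6.
Then e_B = 127/3 + (1/3)·92.6 = 73.2.

92.6, 73.2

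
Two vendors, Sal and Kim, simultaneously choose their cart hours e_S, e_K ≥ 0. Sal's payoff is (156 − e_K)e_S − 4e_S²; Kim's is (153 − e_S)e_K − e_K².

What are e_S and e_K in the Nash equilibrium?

10.6, 71.2

Expanding Sal's payoff: 156e_S − e_Ke_S − 4e_S².
∂π/∂e_S = 156 − e_K − 8e_S = 0, so e_S = 19.5 − 0.125e_K.
Likewise for Kim: e_K = 76.5 − 0.5e_S.
Substituting the second reaction function into the first: e_S = 19.5 − 0.125(76.5 − 0.5e_S), which gives 0.9375e_S = 9.9375 ⇒ e_S = 10.6.
Then e_K = 76.5 − 0.5·10.6 = 71.2.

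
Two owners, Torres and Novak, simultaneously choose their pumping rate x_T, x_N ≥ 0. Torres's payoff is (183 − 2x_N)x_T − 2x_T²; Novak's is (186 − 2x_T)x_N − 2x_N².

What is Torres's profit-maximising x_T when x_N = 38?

Expanding Torres's payoff: 183x_T − 2x_Nx_T − 2x_T².
∂π/∂x_T = 183 − 2x_N − 4x_T = 0, so x_T = 45.75 − 0.5x_N.
At x_N = 38: x_T = 45.75 − 0.5·38 = 26.75.

26.75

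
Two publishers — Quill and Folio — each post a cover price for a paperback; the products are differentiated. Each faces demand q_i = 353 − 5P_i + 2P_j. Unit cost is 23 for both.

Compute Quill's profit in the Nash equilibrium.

6301.25

Quill's profit: π = (P_{Quill} − 23)(353 − 5P_{Quill} + 2P_{Folio}).
∂π/∂P_{Quill} = 468 − 10P_{Quill} + 2P_{Folio} = 0 ⇒ P_{Quill} = 46.8 + 0.2P_{Folio}.
The game is symmetric, so in equilibrium P_{Folio} = P_{Quill}: the reaction function gives 0.8P_{Quill} = 46.8, hence P_{Quill} = 58.5.
q_{Quill} = 353 − 5·58.5 + 2·58.5 = 177.5.
Profit = (58.5 − 23)·177.5 = 6301.25.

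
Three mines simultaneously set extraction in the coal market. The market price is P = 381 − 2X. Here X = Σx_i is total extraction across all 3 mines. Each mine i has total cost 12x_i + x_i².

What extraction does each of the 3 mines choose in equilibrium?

A representative mine's profit is π_i = x_i(381 − 2X) − 12x_i − x_i², with X = x_i + Σ_{j≠i} x_j.
First-order condition: 369 − 6x_i − 2Σ_{j≠i} x_j = 0.
With identical mines, set every x_j = x: then 369 − 6x − 4x = 0, i.e. x = 369/10 = 36.9.

36.9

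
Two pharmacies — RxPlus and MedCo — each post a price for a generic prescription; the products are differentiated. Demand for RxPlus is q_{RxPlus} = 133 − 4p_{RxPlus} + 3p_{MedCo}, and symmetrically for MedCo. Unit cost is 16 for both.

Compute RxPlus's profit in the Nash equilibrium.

2190.24

RxPlus's profit: π = (p_{RxPlus} − 16)(133 − 4p_{RxPlus} + 3p_{MedCo}).
∂π/∂p_{RxPlus} = 197 − 8p_{RxPlus} + 3p_{MedCo} = 0 ⇒ p_{RxPlus} = 24.625 + 0.375p_{MedCo}.
The game is symmetric, so in equilibrium p_{MedCo} = p_{RxPlus}: the reaction function gives 0.625p_{RxPlus} = 24.625, hence p_{RxPlus} = 39.4.
q_{RxPlus} = 133 − 4·39.4 + 3·39.4 = 93.6.
Profit = (39.4 − 16)·93.6 = 2190.24.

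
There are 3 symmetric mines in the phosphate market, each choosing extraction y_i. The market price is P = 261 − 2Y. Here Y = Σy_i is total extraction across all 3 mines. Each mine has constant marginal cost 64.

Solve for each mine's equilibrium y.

24.625

A representative mine's profit is π_i = y_i(261 − 2Y) − 64y_i, with Y = y_i + Σ_{j≠i} y_j.
First-order condition: 197 − 4y_i − 2Σ_{j≠i} y_j = 0.
With identical mines, set every y_j = y: then 197 − 4y − 4y = 0, i.e. y = 197/8 = 24.625.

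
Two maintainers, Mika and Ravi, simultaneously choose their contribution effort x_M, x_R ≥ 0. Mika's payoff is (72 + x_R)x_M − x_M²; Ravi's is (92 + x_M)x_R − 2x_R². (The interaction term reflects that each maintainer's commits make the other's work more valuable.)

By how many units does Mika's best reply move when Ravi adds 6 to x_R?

3

Expanding Mika's payoff: 72x_M + x_Rx_M − x_M².
∂π/∂x_M = 72 + x_R − 2x_M = 0, so x_M = 36 + 0.5x_R.
The reaction-function slope is 0.5, so a 6-unit rise in x_R moves x_M by 0.5 × 6 = 3. Mika's best response rises — the actions are strategic complements.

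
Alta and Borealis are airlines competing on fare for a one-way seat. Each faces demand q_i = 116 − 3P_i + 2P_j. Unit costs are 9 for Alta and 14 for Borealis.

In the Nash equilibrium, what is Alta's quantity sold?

Alta's profit: π = (P_{Alta} − 9)(116 − 3P_{Alta} + 2P_{Borealis}).
∂π/∂P_{Alta} = 143 − 6P_{Alta} + 2P_{Borealis} = 0 ⇒ P_{Alta} = 143/6 + (1/3)P_{Borealis}.
Similarly P_{Borealis} = 79/3 + (1/3)P_{Alta}.
Plugging P_{Borealis} into Alta's best response: P_{Alta} = 143/6 + (1/3)(79/3 + (1/3)P_{Alta}) ⇒ (8/9)P_{Alta} = 587/18, so P_{Alta} = 36.6875.
Then P_{Borealis} = 79/3 + (1/3)·36.6875 = 38.5625.
q_{Alta} = 116 − 3·36.6875 + 2·38.5625 = 83.0625.

83.0625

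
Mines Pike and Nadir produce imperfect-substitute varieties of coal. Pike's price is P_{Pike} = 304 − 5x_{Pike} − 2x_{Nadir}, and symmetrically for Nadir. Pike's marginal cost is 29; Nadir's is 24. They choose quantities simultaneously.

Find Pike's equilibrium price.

143.0625

Mine Pike's profit: π = x_{Pike}(304 − 5x_{Pike} − 2x_{Nadir}) − 29x_{Pike}.
∂π/∂x_{Pike} = 275 − 10x_{Pike} − 2x_{Nadir} = 0 ⇒ x_{Pike} = 27.5 − 0.2x_{Nadir}.
Similarly x_{Nadir} = 28 − 0.2x_{Pike}.
Substituting the second reaction function into the first: x_{Pike} = 27.5 − 0.2(28 − 0.2x_{Pike}), which gives 0.96x_{Pike} = 21.9 ⇒ x_{Pike} = 22.8125.
Then x_{Nadir} = 28 − 0.2·22.8125 = 23.4375.
P_{Pike} = 304 − 5·22.8125 − 2·23.4375 = 143.0625.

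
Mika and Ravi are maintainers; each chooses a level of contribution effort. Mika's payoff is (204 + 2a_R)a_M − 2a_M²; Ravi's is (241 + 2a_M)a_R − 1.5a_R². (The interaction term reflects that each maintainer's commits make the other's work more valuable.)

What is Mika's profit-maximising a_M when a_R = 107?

Expanding Mika's payoff: 204a_M + 2a_Ra_M − 2a_M².
∂π/∂a_M = 204 + 2a_R − 4a_M = 0, so a_M = 51 + 0.5a_R.
At a_R = 107: a_M = 51 + 0.5·107 = 104.5.

104.5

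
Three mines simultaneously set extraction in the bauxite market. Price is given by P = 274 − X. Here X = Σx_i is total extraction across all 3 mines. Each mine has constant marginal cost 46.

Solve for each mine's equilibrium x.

A representative mine's profit is π_i = x_i(274 − X) − 46x_i, with X = x_i + Σ_{j≠i} x_j.
First-order condition: 228 − 2x_i − Σ_{j≠i} x_j = 0.
With identical mines, set every x_j = x: then 228 − 2x − 2x = 0, i.e. x = 228/4 = 57.

57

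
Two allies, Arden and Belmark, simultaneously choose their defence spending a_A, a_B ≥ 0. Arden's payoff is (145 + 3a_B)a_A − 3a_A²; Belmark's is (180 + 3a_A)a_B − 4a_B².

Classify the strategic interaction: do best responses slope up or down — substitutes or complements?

strategic complements

Expanding Arden's payoff: 145a_A + 3a_Ba_A − 3a_A².
∂π/∂a_A = 145 + 3a_B − 6a_A = 0, so a_A = 145/6 + 0.5a_B.
The best-response slope da_A/da_B = 0.5 > 0: the reaction function is upward-sloping, so the choices are strategic complements.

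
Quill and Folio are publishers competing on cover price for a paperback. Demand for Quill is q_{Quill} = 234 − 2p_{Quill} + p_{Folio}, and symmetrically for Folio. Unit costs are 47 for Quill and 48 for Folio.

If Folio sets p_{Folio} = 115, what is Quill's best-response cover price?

110.75

Quill's profit: π = (p_{Quill} − 47)(234 − 2p_{Quill} + p_{Folio}).
∂π/∂p_{Quill} = 328 − 4p_{Quill} + p_{Folio} = 0 ⇒ p_{Quill} = 82 + 0.25p_{Folio}.
At p_{Folio} = 115: p_{Quill} = 82 + 0.25·115 = 110.75.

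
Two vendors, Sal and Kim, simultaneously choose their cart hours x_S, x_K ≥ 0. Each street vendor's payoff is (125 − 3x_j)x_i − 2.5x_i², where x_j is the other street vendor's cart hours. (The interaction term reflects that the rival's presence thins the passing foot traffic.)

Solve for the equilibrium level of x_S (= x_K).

Sal's payoff is (125 − 3x_K)x_S − 2.5x_S².
∂π/∂x_S = 125 − 3x_K − 5x_S = 0, so x_S = 25 − 0.6x_K.
The game is symmetric, so in equilibrium x_K = x_S: the reaction function gives 1.6x_S = 25, hence x_S = 15.625.

15.625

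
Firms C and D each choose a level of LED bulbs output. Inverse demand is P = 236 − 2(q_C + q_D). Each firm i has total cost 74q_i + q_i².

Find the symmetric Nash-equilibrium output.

20.25

Firm C's profit: π = q_C(236 − 2(q_C + q_D)) − 74q_C − q_C².
∂π/∂q_C = 162 − 6q_C − 2q_D = 0, so q_C = 27 − (1/3)q_D.
The game is symmetric, so in equilibrium q_D = q_C: the reaction function gives (4/3)q_C = 27, hence q_C = 20.25.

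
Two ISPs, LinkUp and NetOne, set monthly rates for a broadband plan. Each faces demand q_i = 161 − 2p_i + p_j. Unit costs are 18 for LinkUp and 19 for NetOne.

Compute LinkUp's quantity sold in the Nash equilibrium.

LinkUp's profit: π = (p_{LinkUp} − 18)(161 − 2p_{LinkUp} + p_{NetOne}).
∂π/∂p_{LinkUp} = 197 − 4p_{LinkUp} + p_{NetOne} = 0 ⇒ p_{LinkUp} = 49.25 + 0.25p_{NetOne}.
Similarly p_{NetOne} = 49.75 + 0.25p_{LinkUp}.
Substituting the second reaction function into the first: p_{LinkUp} = 49.25 + 0.25(49.75 + 0.25p_{LinkUp}), which gives 0.9375p_{LinkUp} = 61.6875 ⇒ p_{LinkUp} = 65.8.
Then p_{NetOne} = 49.75 + 0.25·65.8 = 66.2.
q_{LinkUp} = 161 − 2·65.8 + 66.2 = 95.6.

95.6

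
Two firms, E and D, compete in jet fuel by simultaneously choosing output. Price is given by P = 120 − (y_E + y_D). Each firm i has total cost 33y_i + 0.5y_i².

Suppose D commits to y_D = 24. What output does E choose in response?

Firm E's profit: π = y_E(120 − (y_E + y_D)) − 33y_E − 0.5y_E².
∂π/∂y_E = 87 − 3y_E − y_D = 0, so y_E = 29 − (1/3)y_D.
At y_D = 24: y_E = 29 − (1/3)·24 = 21.

21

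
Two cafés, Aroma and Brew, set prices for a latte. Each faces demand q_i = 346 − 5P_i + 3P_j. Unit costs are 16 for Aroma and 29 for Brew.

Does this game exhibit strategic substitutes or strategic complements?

strategic complements

Aroma's profit: π = (P_{Aroma} − 16)(346 − 5P_{Aroma} + 3P_{Brew}).
∂π/∂P_{Aroma} = 426 − 10P_{Aroma} + 3P_{Brew} = 0 ⇒ P_{Aroma} = 42.6 + 0.3P_{Brew}.
The best-response slope dP_{Aroma}/dP_{Brew} = 0.3 > 0: the reaction function is upward-sloping, so the choices are strategic complements.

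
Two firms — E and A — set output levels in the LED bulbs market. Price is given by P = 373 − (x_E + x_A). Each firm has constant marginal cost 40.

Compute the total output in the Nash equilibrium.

222

Firm E's profit: π = x_E(373 − (x_E + x_A)) − 40x_E.
∂π/∂x_E = 333 − 2x_E − x_A = 0, so x_E = 166.5 − 0.5x_A.
Setting x_E = x_A in the reaction function: x_E = 166.5 − 0.5x_E, so x_E = 166.5 / 1.5 = 111.
Total output: 111 + 111 = 222.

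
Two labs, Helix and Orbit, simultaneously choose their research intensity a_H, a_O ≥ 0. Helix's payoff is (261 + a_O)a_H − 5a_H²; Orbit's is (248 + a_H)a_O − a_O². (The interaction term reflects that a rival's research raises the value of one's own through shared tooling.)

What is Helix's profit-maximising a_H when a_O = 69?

Expanding Helix's payoff: 261a_H + a_Oa_H − 5a_H².
∂π/∂a_H = 261 + a_O − 10a_H = 0, so a_H = 26.1 + 0.1a_O.
At a_O = 69: a_H = 26.1 + 0.1·69 = 33.

33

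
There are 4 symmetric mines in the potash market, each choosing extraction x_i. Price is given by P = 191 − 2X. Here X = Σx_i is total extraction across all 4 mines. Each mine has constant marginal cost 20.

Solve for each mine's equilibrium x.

A representative mine's profit is π_i = x_i(191 − 2X) − 20x_i, with X = x_i + Σ_{j≠i} x_j.
First-order condition: 171 − 4x_i − 2Σ_{j≠i} x_j = 0.
Imposing symmetry (x_j = x for all j) turns Σ_{j≠i} x_j into 3x, so 171 = 10x and x = 17.1.

17.1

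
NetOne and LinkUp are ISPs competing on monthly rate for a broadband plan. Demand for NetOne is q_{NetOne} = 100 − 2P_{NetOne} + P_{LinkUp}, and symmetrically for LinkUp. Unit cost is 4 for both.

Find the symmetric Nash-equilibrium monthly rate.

36

NetOne's profit: π = (P_{NetOne} − 4)(100 − 2P_{NetOne} + P_{LinkUp}).
∂π/∂P_{NetOne} = 108 − 4P_{NetOne} + P_{LinkUp} = 0 ⇒ P_{NetOne} = 27 + 0.25P_{LinkUp}.
The game is symmetric, so in equilibrium P_{LinkUp} = P_{NetOne}: the reaction function gives 0.75P_{NetOne} = 27, hence P_{NetOne} = 36.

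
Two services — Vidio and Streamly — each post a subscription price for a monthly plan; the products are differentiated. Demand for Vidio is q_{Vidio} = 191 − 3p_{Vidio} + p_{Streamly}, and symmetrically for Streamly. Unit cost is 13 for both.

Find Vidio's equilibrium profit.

3267

Vidio's profit: π = (p_{Vidio} − 13)(191 − 3p_{Vidio} + p_{Streamly}).
∂π/∂p_{Vidio} = 230 − 6p_{Vidio} + p_{Streamly} = 0 ⇒ p_{Vidio} = 115/3 + (1/6)p_{Streamly}.
By symmetry p_{Streamly} = p_{Vidio}; substituting into the reaction function, (5/6)p_{Vidio} = 115/3 and p_{Vidio} = 46.
q_{Vidio} = 191 − 3·46 + 46 = 99.
Profit = (46 − 13)·99 = 3267.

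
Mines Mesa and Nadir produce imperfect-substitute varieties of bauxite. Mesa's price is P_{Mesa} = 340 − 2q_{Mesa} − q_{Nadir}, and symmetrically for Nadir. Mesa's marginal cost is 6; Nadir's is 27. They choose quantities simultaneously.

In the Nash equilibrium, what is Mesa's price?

Mine Mesa's profit: π = q_{Mesa}(340 − 2q_{Mesa} − q_{Nadir}) − 6q_{Mesa}.
∂π/∂q_{Mesa} = 334 − 4q_{Mesa} − q_{Nadir} = 0 ⇒ q_{Mesa} = 83.5 − 0.25q_{Nadir}.
Similarly q_{Nadir} = 78.25 − 0.25q_{Mesa}.
Solving the two reaction functions simultaneously: (1 − (−0.25)(−0.25))q_{Mesa} = 83.5 − 0.25·78.25, so 0.9375q_{Mesa} = 63.9375 and q_{Mesa} = 68.2.
Then q_{Nadir} = 78.25 − 0.25·68.2 = 61.2.
P_{Mesa} = 340 − 2·68.2 − 61.2 = 142.4.

142.4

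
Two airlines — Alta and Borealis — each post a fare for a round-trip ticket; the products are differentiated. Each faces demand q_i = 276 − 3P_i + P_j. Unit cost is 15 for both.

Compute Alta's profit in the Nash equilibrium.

7261.92

Alta's profit: π = (P_{Alta} − 15)(276 − 3P_{Alta} + P_{Borealis}).
∂π/∂P_{Alta} = 321 − 6P_{Alta} + P_{Borealis} = 0 ⇒ P_{Alta} = 53.5 + (1/6)P_{Borealis}.
Setting P_{Alta} = P_{Borealis} in the reaction function: P_{Alta} = 53.5 + (1/6)P_{Alta}, so P_{Alta} = 53.5 / (5/6) = 64.2.
q_{Alta} = 276 − 3·64.2 + 64.2 = 147.6.
Profit = (64.2 − 15)·147.6 = 7261.92.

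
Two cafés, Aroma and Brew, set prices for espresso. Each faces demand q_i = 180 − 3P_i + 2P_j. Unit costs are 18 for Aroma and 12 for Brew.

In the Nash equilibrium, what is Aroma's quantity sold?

Aroma's profit: π = (P_{Aroma} − 18)(180 − 3P_{Aroma} + 2P_{Brew}).
∂π/∂P_{Aroma} = 234 − 6P_{Aroma} + 2P_{Brew} = 0 ⇒ P_{Aroma} = 39 + (1/3)P_{Brew}.
Similarly P_{Brew} = 36 + (1/3)P_{Aroma}.
Substituting the second reaction function into the first: P_{Aroma} = 39 + (1/3)(36 + (1/3)P_{Aroma}), which gives (8/9)P_{Aroma} = 51 ⇒ P_{Aroma} = 57.375.
Then P_{Brew} = 36 + (1/3)·57.375 = 55.125.
q_{Aroma} = 180 − 3·57.375 + 2·55.125 = 118.125.

118.125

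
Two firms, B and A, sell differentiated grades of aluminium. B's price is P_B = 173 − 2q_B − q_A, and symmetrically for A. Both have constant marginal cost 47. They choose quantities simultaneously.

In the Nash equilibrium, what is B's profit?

Firm B's profit: π = q_B(173 − 2q_B − q_A) − 47q_B.
∂π/∂q_B = 126 − 4q_B − q_A = 0 ⇒ q_B = 31.5 − 0.25q_A.
The game is symmetric, so in equilibrium q_A = q_B: the reaction function gives 1.25q_B = 31.5, hence q_B = 25.2.
P_B = 173 − 2·25.2 − 25.2 = 97.4.
Profit = (97.4 − 47)·25.2 = 1270.08.

1270.08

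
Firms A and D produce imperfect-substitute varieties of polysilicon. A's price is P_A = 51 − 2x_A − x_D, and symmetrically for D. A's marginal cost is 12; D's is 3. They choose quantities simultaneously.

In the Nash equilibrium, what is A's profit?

103.68

Firm A's profit: π = x_A(51 − 2x_A − x_D) − 12x_A.
∂π/∂x_A = 39 − 4x_A − x_D = 0 ⇒ x_A = 9.75 − 0.25x_D.
Similarly x_D = 12 − 0.25x_A.
Substituting the second reaction function into the first: x_A = 9.75 − 0.25(12 − 0.25x_A), which gives 0.9375x_A = 6.75 ⇒ x_A = 7.2.
Then x_D = 12 − 0.25·7.2 = 10.2.
P_A = 51 − 2·7.2 − 10.2 = 26.4.
Profit = (26.4 − 12)·7.2 = 103.68.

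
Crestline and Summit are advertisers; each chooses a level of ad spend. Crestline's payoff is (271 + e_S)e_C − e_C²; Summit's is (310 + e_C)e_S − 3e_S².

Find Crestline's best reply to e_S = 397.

334

Expanding Crestline's payoff: 271e_C + e_Se_C − e_C².
∂π/∂e_C = 271 + e_S − 2e_C = 0, so e_C = 135.5 + 0.5e_S.
At e_S = 397: e_C = 135.5 + 0.5·397 = 334.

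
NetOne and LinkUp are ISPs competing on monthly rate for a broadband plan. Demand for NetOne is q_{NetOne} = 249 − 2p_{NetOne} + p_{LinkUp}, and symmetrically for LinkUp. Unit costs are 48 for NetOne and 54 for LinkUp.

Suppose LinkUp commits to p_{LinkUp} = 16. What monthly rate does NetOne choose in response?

90.25

NetOne's profit: π = (p_{NetOne} − 48)(249 − 2p_{NetOne} + p_{LinkUp}).
∂π/∂p_{NetOne} = 345 − 4p_{NetOne} + p_{LinkUp} = 0 ⇒ p_{NetOne} = 86.25 + 0.25p_{LinkUp}.
At p_{LinkUp} = 16: p_{NetOne} = 86.25 + 0.25·16 = 90.25.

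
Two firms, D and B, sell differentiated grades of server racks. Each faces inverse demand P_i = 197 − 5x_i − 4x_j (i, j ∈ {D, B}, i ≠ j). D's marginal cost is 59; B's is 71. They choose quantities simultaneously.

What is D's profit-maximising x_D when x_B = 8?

10.6

Firm D's profit: π = x_D(197 − 5x_D − 4x_B) − 59x_D.
∂π/∂x_D = 138 − 10x_D − 4x_B = 0 ⇒ x_D = 13.8 − 0.4x_B.
At x_B = 8: x_D = 13.8 − 0.4·8 = 10.6.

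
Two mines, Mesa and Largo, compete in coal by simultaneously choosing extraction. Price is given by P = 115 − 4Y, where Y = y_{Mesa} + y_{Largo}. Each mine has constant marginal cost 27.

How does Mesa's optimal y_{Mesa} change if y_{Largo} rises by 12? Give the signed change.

-6

Mine Mesa's profit: π = y_{Mesa}(115 − 4(y_{Mesa} + y_{Largo})) − 27y_{Mesa}.
∂π/∂y_{Mesa} = 88 − 8y_{Mesa} − 4y_{Largo} = 0, so y_{Mesa} = 11 − 0.5y_{Largo}.
The reaction-function slope is −0.5, so a 12-unit rise in y_{Largo} moves y_{Mesa} by −0.5 × 12 = −6. Mesa's best response falls — the actions are strategic substitutes.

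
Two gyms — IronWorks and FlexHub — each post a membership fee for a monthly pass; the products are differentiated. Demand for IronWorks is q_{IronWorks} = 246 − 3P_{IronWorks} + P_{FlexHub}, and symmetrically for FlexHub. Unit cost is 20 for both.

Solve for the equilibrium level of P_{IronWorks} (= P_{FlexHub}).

IronWorks's profit: π = (P_{IronWorks} − 20)(246 − 3P_{IronWorks} + P_{FlexHub}).
∂π/∂P_{IronWorks} = 306 − 6P_{IronWorks} + P_{FlexHub} = 0 ⇒ P_{IronWorks} = 51 + (1/6)P_{FlexHub}.
By symmetry P_{FlexHub} = P_{IronWorks}; substituting into the reaction function, (5/6)P_{IronWorks} = 51 and P_{IronWorks} = 61.2.

61.2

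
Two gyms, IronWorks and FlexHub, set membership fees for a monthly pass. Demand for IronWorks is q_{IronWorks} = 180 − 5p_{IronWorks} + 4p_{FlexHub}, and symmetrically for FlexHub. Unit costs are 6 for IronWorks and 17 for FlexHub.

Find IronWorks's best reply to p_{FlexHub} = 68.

IronWorks's profit: π = (p_{IronWorks} − 6)(180 − 5p_{IronWorks} + 4p_{FlexHub}).
∂π/∂p_{IronWorks} = 210 − 10p_{IronWorks} + 4p_{FlexHub} = 0 ⇒ p_{IronWorks} = 21 + 0.4p_{FlexHub}.
At p_{FlexHub} = 68: p_{IronWorks} = 21 + 0.4·68 = 48.2.

48.2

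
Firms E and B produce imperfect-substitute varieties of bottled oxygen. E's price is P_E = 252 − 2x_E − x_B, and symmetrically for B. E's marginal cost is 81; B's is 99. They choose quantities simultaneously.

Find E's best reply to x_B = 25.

36.5

Firm E's profit: π = x_E(252 − 2x_E − x_B) − 81x_E.
∂π/∂x_E = 171 − 4x_E − x_B = 0 ⇒ x_E = 42.75 − 0.25x_B.
At x_B = 25: x_E = 42.75 − 0.25·25 = 36.5.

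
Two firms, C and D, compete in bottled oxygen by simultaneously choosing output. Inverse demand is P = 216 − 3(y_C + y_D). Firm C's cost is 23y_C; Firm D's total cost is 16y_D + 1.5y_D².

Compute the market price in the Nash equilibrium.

98.8

Firm C's profit: π = y_C(216 − 3(y_C + y_D)) − 23y_C.
∂π/∂y_C = 193 − 6y_C − 3y_D = 0, so y_C = 193/6 − 0.5y_D.
For D: ∂π/∂y_D = 200 − 9y_D − 3y_C = 0 ⇒ y_D = 200/9 − (1/3)y_C.
Substituting the second reaction function into the first: y_C = 193/6 − 0.5(200/9 − (1/3)y_C), which gives (5/6)y_C = 379/18 ⇒ y_C = 379/15.
Then y_D = 200/9 − (1/3)·(379/15) = 13.8.
Equilibrium price: P = 216 − 3·(586/15) = 98.8.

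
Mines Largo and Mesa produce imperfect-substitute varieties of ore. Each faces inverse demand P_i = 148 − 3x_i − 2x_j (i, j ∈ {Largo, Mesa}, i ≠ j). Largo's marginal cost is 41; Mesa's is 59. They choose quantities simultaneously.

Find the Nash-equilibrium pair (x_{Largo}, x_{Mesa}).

Mine Largo's profit: π = x_{Largo}(148 − 3x_{Largo} − 2x_{Mesa}) − 41x_{Largo}.
∂π/∂x_{Largo} = 107 − 6x_{Largo} − 2x_{Mesa} = 0 ⇒ x_{Largo} = 107/6 − (1/3)x_{Mesa}.
Similarly x_{Mesa} = 89/6 − (1/3)x_{Largo}.
Solving the two reaction functions simultaneously: (1 − (−1/3)(−1/3))x_{Largo} = 107/6 − (1/3)·(89/6), so (8/9)x_{Largo} = 116/9 and x_{Largo} = 14.5.
Then x_{Mesa} = 89/6 − (1/3)·14.5 = 10.

14.5, 10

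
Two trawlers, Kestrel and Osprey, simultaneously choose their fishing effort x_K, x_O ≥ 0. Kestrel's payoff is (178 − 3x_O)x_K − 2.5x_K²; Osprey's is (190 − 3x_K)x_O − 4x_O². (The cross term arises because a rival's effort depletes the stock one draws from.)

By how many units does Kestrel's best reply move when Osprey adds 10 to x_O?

-6

Expanding Kestrel's payoff: 178x_K − 3x_Ox_K − 2.5x_K².
∂π/∂x_K = 178 − 3x_O − 5x_K = 0, so x_K = 35.6 − 0.6x_O.
The reaction-function slope is −0.6, so a 10-unit rise in x_O moves x_K by −0.6 × 10 = −6. Kestrel's best response falls — the actions are strategic substitutes.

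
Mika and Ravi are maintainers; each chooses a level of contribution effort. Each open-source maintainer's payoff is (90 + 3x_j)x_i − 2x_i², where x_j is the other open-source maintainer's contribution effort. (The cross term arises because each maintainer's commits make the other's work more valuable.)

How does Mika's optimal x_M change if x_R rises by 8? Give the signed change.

Mika's payoff is (90 + 3x_R)x_M − 2x_M².
∂π/∂x_M = 90 + 3x_R − 4x_M = 0, so x_M = 22.5 + 0.75x_R.
The reaction-function slope is 0.75, so an 8-unit rise in x_R moves x_M by 0.75 × 8 = 6. Mika's best response rises — the actions are strategic complements.

6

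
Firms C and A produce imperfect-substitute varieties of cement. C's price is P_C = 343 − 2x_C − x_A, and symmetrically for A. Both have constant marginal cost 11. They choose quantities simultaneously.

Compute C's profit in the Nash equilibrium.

Firm C's profit: π = x_C(343 − 2x_C − x_A) − 11x_C.
∂π/∂x_C = 332 − 4x_C − x_A = 0 ⇒ x_C = 83 − 0.25x_A.
Setting x_C = x_A in the reaction function: x_C = 83 − 0.25x_C, so x_C = 83 / 1.25 = 66.4.
P_C = 343 − 2·66.4 − 66.4 = 143.8.
Profit = (143.8 − 11)·66.4 = 8817.92.

8817.92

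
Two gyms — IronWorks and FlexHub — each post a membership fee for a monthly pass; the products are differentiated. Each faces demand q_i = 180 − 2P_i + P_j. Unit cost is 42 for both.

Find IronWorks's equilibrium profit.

IronWorks's profit: π = (P_{IronWorks} − 42)(180 − 2P_{IronWorks} + P_{FlexHub}).
∂π/∂P_{IronWorks} = 264 − 4P_{IronWorks} + P_{FlexHub} = 0 ⇒ P_{IronWorks} = 66 + 0.25P_{FlexHub}.
The game is symmetric, so in equilibrium P_{FlexHub} = P_{IronWorks}: the reaction function gives 0.75P_{IronWorks} = 66, hence P_{IronWorks} = 88.
q_{IronWorks} = 180 − 2·88 + 88 = 92.
Profit = (88 − 42)·92 = 4232.

4232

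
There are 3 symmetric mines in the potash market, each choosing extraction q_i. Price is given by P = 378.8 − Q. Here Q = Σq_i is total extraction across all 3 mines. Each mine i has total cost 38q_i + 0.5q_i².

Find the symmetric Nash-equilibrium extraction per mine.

68.16

A representative mine's profit is π_i = q_i(378.8 − Q) − 38q_i − 0.5q_i², with Q = q_i + Σ_{j≠i} q_j.
First-order condition: 340.8 − 3q_i − Σ_{j≠i} q_j = 0.
In a symmetric equilibrium every mine chooses the same q, so Σ_{j≠i} q_j = 2q. The condition becomes 340.8 − 5q = 0, giving q = 340.8/5 = 68.16.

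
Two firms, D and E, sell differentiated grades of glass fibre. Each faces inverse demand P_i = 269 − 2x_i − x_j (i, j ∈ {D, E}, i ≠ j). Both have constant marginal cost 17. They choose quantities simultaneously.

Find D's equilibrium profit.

5080.32

Firm D's profit: π = x_D(269 − 2x_D − x_E) − 17x_D.
∂π/∂x_D = 252 − 4x_D − x_E = 0 ⇒ x_D = 63 − 0.25x_E.
By symmetry x_E = x_D; substituting into the reaction function, 1.25x_D = 63 and x_D = 50.4.
P_D = 269 − 2·50.4 − 50.4 = 117.8.
Profit = (117.8 − 17)·50.4 = 5080.32.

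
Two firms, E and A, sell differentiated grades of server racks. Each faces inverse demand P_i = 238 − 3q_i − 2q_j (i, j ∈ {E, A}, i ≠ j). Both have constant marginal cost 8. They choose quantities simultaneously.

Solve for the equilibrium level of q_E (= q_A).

Firm E's profit: π = q_E(238 − 3q_E − 2q_A) − 8q_E.
∂π/∂q_E = 230 − 6q_E − 2q_A = 0 ⇒ q_E = 115/3 − (1/3)q_A.
The game is symmetric, so in equilibrium q_A = q_E: the reaction function gives (4/3)q_E = 115/3, hence q_E = 28.75.

28.75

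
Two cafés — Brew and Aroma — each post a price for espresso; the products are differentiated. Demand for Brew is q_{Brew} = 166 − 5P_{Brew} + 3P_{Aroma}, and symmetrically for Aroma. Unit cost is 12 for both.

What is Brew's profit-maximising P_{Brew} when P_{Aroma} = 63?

41.5

Brew's profit: π = (P_{Brew} − 12)(166 − 5P_{Brew} + 3P_{Aroma}).
∂π/∂P_{Brew} = 226 − 10P_{Brew} + 3P_{Aroma} = 0 ⇒ P_{Brew} = 22.6 + 0.3P_{Aroma}.
At P_{Aroma} = 63: P_{Brew} = 22.6 + 0.3·63 = 41.5.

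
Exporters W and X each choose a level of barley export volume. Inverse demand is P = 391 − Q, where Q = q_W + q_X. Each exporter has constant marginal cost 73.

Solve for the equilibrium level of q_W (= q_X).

106

Exporter W's profit: π = q_W(391 − (q_W + q_X)) − 73q_W.
∂π/∂q_W = 318 − 2q_W − q_X = 0, so q_W = 159 − 0.5q_X.
The game is symmetric, so in equilibrium q_X = q_W: the reaction function gives 1.5q_W = 159, hence q_W = 106.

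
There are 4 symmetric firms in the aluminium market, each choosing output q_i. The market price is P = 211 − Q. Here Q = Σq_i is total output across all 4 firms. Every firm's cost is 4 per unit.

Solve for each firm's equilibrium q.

A representative firm's profit is π_i = q_i(211 − Q) − 4q_i, with Q = q_i + Σ_{j≠i} q_j.
First-order condition: 207 − 2q_i − Σ_{j≠i} q_j = 0.
Imposing symmetry (q_j = q for all j) turns Σ_{j≠i} q_j into 3q, so 207 = 5q and q = 41.4.

41.4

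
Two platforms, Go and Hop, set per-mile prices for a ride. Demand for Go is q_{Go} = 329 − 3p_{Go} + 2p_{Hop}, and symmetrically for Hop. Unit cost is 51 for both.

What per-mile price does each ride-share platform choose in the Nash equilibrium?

120.5

Go's profit: π = (p_{Go} − 51)(329 − 3p_{Go} + 2p_{Hop}).
∂π/∂p_{Go} = 482 − 6p_{Go} + 2p_{Hop} = 0 ⇒ p_{Go} = 241/3 + (1/3)p_{Hop}.
Setting p_{Go} = p_{Hop} in the reaction function: p_{Go} = 241/3 + (1/3)p_{Go}, so p_{Go} = (241/3) / (2/3) = 120.5.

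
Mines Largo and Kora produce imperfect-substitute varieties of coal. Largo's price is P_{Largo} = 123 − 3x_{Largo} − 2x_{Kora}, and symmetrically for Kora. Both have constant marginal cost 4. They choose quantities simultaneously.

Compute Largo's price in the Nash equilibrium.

48.625

Mine Largo's profit: π = x_{Largo}(123 − 3x_{Largo} − 2x_{Kora}) − 4x_{Largo}.
∂π/∂x_{Largo} = 119 − 6x_{Largo} − 2x_{Kora} = 0 ⇒ x_{Largo} = 119/6 − (1/3)x_{Kora}.
By symmetry x_{Kora} = x_{Largo}; substituting into the reaction function, (4/3)x_{Largo} = 119/6 and x_{Largo} = 14.875.
P_{Largo} = 123 − 3·14.875 − 2·14.875 = 48.625.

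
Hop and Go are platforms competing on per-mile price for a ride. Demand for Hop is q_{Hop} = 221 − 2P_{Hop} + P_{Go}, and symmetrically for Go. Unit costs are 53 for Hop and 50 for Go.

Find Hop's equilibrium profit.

6182.72

Hop's profit: π = (P_{Hop} − 53)(221 − 2P_{Hop} + P_{Go}).
∂π/∂P_{Hop} = 327 − 4P_{Hop} + P_{Go} = 0 ⇒ P_{Hop} = 81.75 + 0.25P_{Go}.
Similarly P_{Go} = 80.25 + 0.25P_{Hop}.
Solving the two reaction functions simultaneously: (1 − (0.25)(0.25))P_{Hop} = 81.75 + 0.25·80.25, so 0.9375P_{Hop} = 101.8125 and P_{Hop} = 108.6.
Then P_{Go} = 80.25 + 0.25·108.6 = 107.4.
q_{Hop} = 221 − 2·108.6 + 107.4 = 111.2.
Profit = (108.6 − 53)·111.2 = 6182.72.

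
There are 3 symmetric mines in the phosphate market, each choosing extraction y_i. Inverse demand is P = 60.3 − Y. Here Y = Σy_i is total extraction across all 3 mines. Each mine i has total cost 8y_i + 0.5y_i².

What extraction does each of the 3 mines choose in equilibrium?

10.46

A representative mine's profit is π_i = y_i(60.3 − Y) − 8y_i − 0.5y_i², with Y = y_i + Σ_{j≠i} y_j.
First-order condition: 52.3 − 3y_i − Σ_{j≠i} y_j = 0.
With identical mines, set every y_j = y: then 52.3 − 3y − 2y = 0, i.e. y = 52.3/5 = 10.46.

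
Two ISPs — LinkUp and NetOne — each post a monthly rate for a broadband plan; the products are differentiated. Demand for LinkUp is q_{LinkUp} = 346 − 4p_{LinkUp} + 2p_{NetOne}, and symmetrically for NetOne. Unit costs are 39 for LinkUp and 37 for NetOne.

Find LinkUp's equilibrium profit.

7885.44

LinkUp's profit: π = (p_{LinkUp} − 39)(346 − 4p_{LinkUp} + 2p_{NetOne}).
∂π/∂p_{LinkUp} = 502 − 8p_{LinkUp} + 2p_{NetOne} = 0 ⇒ p_{LinkUp} = 62.75 + 0.25p_{NetOne}.
Similarly p_{NetOne} = 61.75 + 0.25p_{LinkUp}.
Solving the two reaction functions simultaneously: (1 − (0.25)(0.25))p_{LinkUp} = 62.75 + 0.25·61.75, so 0.9375p_{LinkUp} = 78.1875 and p_{LinkUp} = 83.4.
Then p_{NetOne} = 61.75 + 0.25·83.4 = 82.6.
q_{LinkUp} = 346 − 4·83.4 + 2·82.6 = 177.6.
Profit = (83.4 − 39)·177.6 = 7885.44.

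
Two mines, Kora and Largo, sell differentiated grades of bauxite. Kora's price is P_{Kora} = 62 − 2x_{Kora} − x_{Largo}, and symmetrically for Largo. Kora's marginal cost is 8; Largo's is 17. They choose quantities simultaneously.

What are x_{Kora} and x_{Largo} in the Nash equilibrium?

11.4, 8.4

Mine Kora's profit: π = x_{Kora}(62 − 2x_{Kora} − x_{Largo}) − 8x_{Kora}.
∂π/∂x_{Kora} = 54 − 4x_{Kora} − x_{Largo} = 0 ⇒ x_{Kora} = 13.5 − 0.25x_{Largo}.
Similarly x_{Largo} = 11.25 − 0.25x_{Kora}.
Plugging x_{Largo} into Kora's best response: x_{Kora} = 13.5 − 0.25(11.25 − 0.25x_{Kora}) ⇒ 0.9375x_{Kora} = 10.6875, so x_{Kora} = 11.4.
Then x_{Largo} = 11.25 − 0.25·11.4 = 8.4.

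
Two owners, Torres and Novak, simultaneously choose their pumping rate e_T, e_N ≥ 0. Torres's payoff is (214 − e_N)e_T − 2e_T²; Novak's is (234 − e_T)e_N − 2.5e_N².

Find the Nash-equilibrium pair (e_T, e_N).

44, 38

Expanding Torres's payoff: 214e_T − e_Ne_T − 2e_T².
∂π/∂e_T = 214 − e_N − 4e_T = 0, so e_T = 53.5 − 0.25e_N.
Likewise for Novak: e_N = 46.8 − 0.2e_T.
Solving the two reaction functions simultaneously: (1 − (−0.25)(−0.2))e_T = 53.5 − 0.25·46.8, so 0.95e_T = 41.8 and e_T = 44.
Then e_N = 46.8 − 0.2·44 = 38.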